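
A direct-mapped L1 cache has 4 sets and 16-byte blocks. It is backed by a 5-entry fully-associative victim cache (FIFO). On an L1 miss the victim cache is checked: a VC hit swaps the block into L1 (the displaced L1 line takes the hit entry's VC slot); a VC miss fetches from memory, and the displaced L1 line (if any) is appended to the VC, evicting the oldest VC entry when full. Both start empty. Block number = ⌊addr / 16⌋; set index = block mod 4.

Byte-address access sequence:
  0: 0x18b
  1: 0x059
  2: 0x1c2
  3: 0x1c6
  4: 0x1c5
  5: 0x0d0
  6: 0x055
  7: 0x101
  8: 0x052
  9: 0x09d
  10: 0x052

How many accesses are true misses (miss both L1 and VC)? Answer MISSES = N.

MISSES = 6

0: 0x18b (blk 24, set 0) → MISS  vc=[]
1: 0x59 (blk 5, set 1) → MISS  vc=[]
2: 0x1c2 (blk 28, set 0) → MISS  vc=[24]
3: 0x1c6 (blk 28, set 0) → L1-HIT  vc=[24]
4: 0x1c5 (blk 28, set 0) → L1-HIT  vc=[24]
5: 0xd0 (blk 13, set 1) → MISS  vc=[24, 5]
6: 0x55 (blk 5, set 1) → VC-HIT  vc=[24, 13]
7: 0x101 (blk 16, set 0) → MISS  vc=[24, 13, 28]
8: 0x52 (blk 5, set 1) → L1-HIT  vc=[24, 13, 28]
9: 0x9d (blk 9, set 1) → MISS  vc=[24, 13, 28, 5]
10: 0x52 (blk 5, set 1) → VC-HIT  vc=[24, 13, 28, 9]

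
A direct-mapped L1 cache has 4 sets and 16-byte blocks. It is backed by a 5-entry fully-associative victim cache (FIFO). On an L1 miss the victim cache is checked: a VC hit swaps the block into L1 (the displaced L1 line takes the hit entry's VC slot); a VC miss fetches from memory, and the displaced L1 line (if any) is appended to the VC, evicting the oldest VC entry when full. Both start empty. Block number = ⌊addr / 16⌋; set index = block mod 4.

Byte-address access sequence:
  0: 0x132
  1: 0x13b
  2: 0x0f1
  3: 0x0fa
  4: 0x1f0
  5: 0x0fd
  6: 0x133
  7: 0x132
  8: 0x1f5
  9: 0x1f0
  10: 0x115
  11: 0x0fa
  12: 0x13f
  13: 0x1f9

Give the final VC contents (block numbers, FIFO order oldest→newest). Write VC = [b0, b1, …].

0: 0x132 (blk 19, set 3) → MISS  vc=[]
1: 0x13b (blk 19, set 3) → L1-HIT  vc=[]
2: 0xf1 (blk 15, set 3) → MISS  vc=[19]
3: 0xfa (blk 15, set 3) → L1-HIT  vc=[19]
4: 0x1f0 (blk 31, set 3) → MISS  vc=[19, 15]
5: 0xfd (blk 15, set 3) → VC-HIT  vc=[19, 31]
6: 0x133 (blk 19, set 3) → VC-HIT  vc=[15, 31]
7: 0x132 (blk 19, set 3) → L1-HIT  vc=[15, 31]
8: 0x1f5 (blk 31, set 3) → VC-HIT  vc=[15, 19]
9: 0x1f0 (blk 31, set 3) → L1-HIT  vc=[15, 19]
10: 0x115 (blk 17, set 1) → MISS  vc=[15, 19]
11: 0xfa (blk 15, set 3) → VC-HIT  vc=[31, 19]
12: 0x13f (blk 19, set 3) → VC-HIT  vc=[31, 15]
13: 0x1f9 (blk 31, set 3) → VC-HIT  vc=[19, 15]

VC = [19, 15]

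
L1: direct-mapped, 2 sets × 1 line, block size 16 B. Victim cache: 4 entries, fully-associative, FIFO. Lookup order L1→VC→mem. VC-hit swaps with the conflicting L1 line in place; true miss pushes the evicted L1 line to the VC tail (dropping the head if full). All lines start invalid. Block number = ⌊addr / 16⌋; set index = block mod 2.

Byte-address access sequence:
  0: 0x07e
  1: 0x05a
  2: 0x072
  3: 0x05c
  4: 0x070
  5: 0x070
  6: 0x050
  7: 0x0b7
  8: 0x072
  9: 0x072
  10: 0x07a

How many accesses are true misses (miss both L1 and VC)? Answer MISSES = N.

  [0] addr=0x7e blk=7 s=1: MISS | VC []
  [1] addr=0x5a blk=5 s=1: MISS | VC [7]
  [2] addr=0x72 blk=7 s=1: VC-HIT | VC [5]
  [3] addr=0x5c blk=5 s=1: VC-HIT | VC [7]
  [4] addr=0x70 blk=7 s=1: VC-HIT | VC [5]
  [5] addr=0x70 blk=7 s=1: L1-HIT | VC [5]
  [6] addr=0x50 blk=5 s=1: VC-HIT | VC [7]
  [7] addr=0xb7 blk=11 s=1: MISS | VC [7, 5]
  [8] addr=0x72 blk=7 s=1: VC-HIT | VC [11, 5]
  [9] addr=0x72 blk=7 s=1: L1-HIT | VC [11, 5]
  [10] addr=0x7a blk=7 s=1: L1-HIT | VC [11, 5]

MISSES = 3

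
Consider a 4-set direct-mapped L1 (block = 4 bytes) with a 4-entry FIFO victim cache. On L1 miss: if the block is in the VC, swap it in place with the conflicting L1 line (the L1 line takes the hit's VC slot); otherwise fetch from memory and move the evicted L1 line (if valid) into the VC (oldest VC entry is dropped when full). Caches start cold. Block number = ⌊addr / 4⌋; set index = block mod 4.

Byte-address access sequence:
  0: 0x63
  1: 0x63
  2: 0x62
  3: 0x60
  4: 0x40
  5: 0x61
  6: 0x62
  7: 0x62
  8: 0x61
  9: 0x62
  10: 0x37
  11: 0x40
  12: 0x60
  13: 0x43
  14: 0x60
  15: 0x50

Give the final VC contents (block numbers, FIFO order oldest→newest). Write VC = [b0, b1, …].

VC = [16, 24]

#0 0x63→b24/s0 MISS; vc=[]
#1 0x63→b24/s0 L1-HIT; vc=[]
#2 0x62→b24/s0 L1-HIT; vc=[]
#3 0x60→b24/s0 L1-HIT; vc=[]
#4 0x40→b16/s0 MISS; vc=[24]
#5 0x61→b24/s0 VC-HIT; vc=[16]
#6 0x62→b24/s0 L1-HIT; vc=[16]
#7 0x62→b24/s0 L1-HIT; vc=[16]
#8 0x61→b24/s0 L1-HIT; vc=[16]
#9 0x62→b24/s0 L1-HIT; vc=[16]
#10 0x37→b13/s1 MISS; vc=[16]
#11 0x40→b16/s0 VC-HIT; vc=[24]
#12 0x60→b24/s0 VC-HIT; vc=[16]
#13 0x43→b16/s0 VC-HIT; vc=[24]
#14 0x60→b24/s0 VC-HIT; vc=[16]
#15 0x50→b20/s0 MISS; vc=[16,24]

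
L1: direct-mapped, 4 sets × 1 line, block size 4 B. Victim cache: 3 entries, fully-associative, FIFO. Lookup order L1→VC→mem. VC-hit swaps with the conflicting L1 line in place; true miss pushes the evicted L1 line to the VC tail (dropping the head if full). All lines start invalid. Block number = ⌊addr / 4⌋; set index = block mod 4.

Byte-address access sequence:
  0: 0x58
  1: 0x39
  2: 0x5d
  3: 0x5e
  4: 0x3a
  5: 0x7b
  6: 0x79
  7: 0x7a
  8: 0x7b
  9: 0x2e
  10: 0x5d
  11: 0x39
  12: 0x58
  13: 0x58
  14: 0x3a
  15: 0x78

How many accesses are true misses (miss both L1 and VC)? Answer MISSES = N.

MISSES = 5

#0 0x58→b22/s2 MISS; vc=[]
#1 0x39→b14/s2 MISS; vc=[22]
#2 0x5d→b23/s3 MISS; vc=[22]
#3 0x5e→b23/s3 L1-HIT; vc=[22]
#4 0x3a→b14/s2 L1-HIT; vc=[22]
#5 0x7b→b30/s2 MISS; vc=[22,14]
#6 0x79→b30/s2 L1-HIT; vc=[22,14]
#7 0x7a→b30/s2 L1-HIT; vc=[22,14]
#8 0x7b→b30/s2 L1-HIT; vc=[22,14]
#9 0x2e→b11/s3 MISS; vc=[22,14,23]
#10 0x5d→b23/s3 VC-HIT; vc=[22,14,11]
#11 0x39→b14/s2 VC-HIT; vc=[22,30,11]
#12 0x58→b22/s2 VC-HIT; vc=[14,30,11]
#13 0x58→b22/s2 L1-HIT; vc=[14,30,11]
#14 0x3a→b14/s2 VC-HIT; vc=[22,30,11]
#15 0x78→b30/s2 VC-HIT; vc=[22,14,11]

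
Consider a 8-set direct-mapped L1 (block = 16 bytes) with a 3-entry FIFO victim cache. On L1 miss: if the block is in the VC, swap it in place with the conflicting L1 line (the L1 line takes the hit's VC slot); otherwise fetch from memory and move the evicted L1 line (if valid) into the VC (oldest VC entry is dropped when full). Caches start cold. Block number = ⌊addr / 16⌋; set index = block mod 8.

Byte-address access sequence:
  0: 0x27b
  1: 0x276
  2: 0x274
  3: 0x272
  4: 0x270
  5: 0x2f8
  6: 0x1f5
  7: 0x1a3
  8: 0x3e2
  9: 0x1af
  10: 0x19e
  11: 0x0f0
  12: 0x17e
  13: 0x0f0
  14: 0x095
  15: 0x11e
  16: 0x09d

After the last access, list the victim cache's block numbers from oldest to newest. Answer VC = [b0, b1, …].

VC = [23, 25, 17]

  [0] addr=0x27b blk=39 s=7: MISS | VC []
  [1] addr=0x276 blk=39 s=7: L1-HIT | VC []
  [2] addr=0x274 blk=39 s=7: L1-HIT | VC []
  [3] addr=0x272 blk=39 s=7: L1-HIT | VC []
  [4] addr=0x270 blk=39 s=7: L1-HIT | VC []
  [5] addr=0x2f8 blk=47 s=7: MISS | VC [39]
  [6] addr=0x1f5 blk=31 s=7: MISS | VC [39, 47]
  [7] addr=0x1a3 blk=26 s=2: MISS | VC [39, 47]
  [8] addr=0x3e2 blk=62 s=6: MISS | VC [39, 47]
  [9] addr=0x1af blk=26 s=2: L1-HIT | VC [39, 47]
  [10] addr=0x19e blk=25 s=1: MISS | VC [39, 47]
  [11] addr=0xf0 blk=15 s=7: MISS | VC [39, 47, 31]
  [12] addr=0x17e blk=23 s=7: MISS | VC [47, 31, 15]
  [13] addr=0xf0 blk=15 s=7: VC-HIT | VC [47, 31, 23]
  [14] addr=0x95 blk=9 s=1: MISS | VC [31, 23, 25]
  [15] addr=0x11e blk=17 s=1: MISS | VC [23, 25, 9]
  [16] addr=0x9d blk=9 s=1: VC-HIT | VC [23, 25, 17]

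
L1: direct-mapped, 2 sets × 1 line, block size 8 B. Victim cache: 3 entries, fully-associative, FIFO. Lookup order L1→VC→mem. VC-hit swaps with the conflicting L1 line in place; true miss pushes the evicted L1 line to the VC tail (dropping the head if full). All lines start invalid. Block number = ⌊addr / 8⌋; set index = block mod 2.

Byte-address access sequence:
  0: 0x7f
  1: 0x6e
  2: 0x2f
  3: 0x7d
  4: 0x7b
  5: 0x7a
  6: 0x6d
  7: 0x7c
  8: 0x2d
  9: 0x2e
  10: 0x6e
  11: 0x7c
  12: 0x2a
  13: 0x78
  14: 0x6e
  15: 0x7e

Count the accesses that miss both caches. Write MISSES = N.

0: 0x7f (blk 15, set 1) → MISS  vc=[]
1: 0x6e (blk 13, set 1) → MISS  vc=[15]
2: 0x2f (blk 5, set 1) → MISS  vc=[15, 13]
3: 0x7d (blk 15, set 1) → VC-HIT  vc=[5, 13]
4: 0x7b (blk 15, set 1) → L1-HIT  vc=[5, 13]
5: 0x7a (blk 15, set 1) → L1-HIT  vc=[5, 13]
6: 0x6d (blk 13, set 1) → VC-HIT  vc=[5, 15]
7: 0x7c (blk 15, set 1) → VC-HIT  vc=[5, 13]
8: 0x2d (blk 5, set 1) → VC-HIT  vc=[15, 13]
9: 0x2e (blk 5, set 1) → L1-HIT  vc=[15, 13]
10: 0x6e (blk 13, set 1) → VC-HIT  vc=[15, 5]
11: 0x7c (blk 15, set 1) → VC-HIT  vc=[13, 5]
12: 0x2a (blk 5, set 1) → VC-HIT  vc=[13, 15]
13: 0x78 (blk 15, set 1) → VC-HIT  vc=[13, 5]
14: 0x6e (blk 13, set 1) → VC-HIT  vc=[15, 5]
15: 0x7e (blk 15, set 1) → VC-HIT  vc=[13, 5]

MISSES = 3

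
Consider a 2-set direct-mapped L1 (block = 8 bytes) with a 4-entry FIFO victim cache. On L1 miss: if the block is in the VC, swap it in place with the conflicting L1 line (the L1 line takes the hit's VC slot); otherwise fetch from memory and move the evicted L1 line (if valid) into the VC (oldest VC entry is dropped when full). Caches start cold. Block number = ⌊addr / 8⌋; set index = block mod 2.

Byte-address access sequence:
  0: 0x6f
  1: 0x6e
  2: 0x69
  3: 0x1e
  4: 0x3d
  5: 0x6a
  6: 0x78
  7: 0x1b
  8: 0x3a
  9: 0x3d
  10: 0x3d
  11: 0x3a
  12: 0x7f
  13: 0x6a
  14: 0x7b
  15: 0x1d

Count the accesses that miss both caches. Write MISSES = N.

MISSES = 4

  [0] addr=0x6f blk=13 s=1: MISS | VC []
  [1] addr=0x6e blk=13 s=1: L1-HIT | VC []
  [2] addr=0x69 blk=13 s=1: L1-HIT | VC []
  [3] addr=0x1e blk=3 s=1: MISS | VC [13]
  [4] addr=0x3d blk=7 s=1: MISS | VC [13, 3]
  [5] addr=0x6a blk=13 s=1: VC-HIT | VC [7, 3]
  [6] addr=0x78 blk=15 s=1: MISS | VC [7, 3, 13]
  [7] addr=0x1b blk=3 s=1: VC-HIT | VC [7, 15, 13]
  [8] addr=0x3a blk=7 s=1: VC-HIT | VC [3, 15, 13]
  [9] addr=0x3d blk=7 s=1: L1-HIT | VC [3, 15, 13]
  [10] addr=0x3d blk=7 s=1: L1-HIT | VC [3, 15, 13]
  [11] addr=0x3a blk=7 s=1: L1-HIT | VC [3, 15, 13]
  [12] addr=0x7f blk=15 s=1: VC-HIT | VC [3, 7, 13]
  [13] addr=0x6a blk=13 s=1: VC-HIT | VC [3, 7, 15]
  [14] addr=0x7b blk=15 s=1: VC-HIT | VC [3, 7, 13]
  [15] addr=0x1d blk=3 s=1: VC-HIT | VC [15, 7, 13]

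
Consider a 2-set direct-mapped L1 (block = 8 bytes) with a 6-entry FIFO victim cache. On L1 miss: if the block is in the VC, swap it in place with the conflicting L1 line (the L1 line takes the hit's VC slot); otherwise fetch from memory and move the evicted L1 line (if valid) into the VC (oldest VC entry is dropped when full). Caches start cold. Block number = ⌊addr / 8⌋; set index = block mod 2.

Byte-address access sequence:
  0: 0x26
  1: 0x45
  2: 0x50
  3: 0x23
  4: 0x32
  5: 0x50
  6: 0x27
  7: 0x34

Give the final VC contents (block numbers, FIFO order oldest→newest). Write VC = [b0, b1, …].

VC = [4, 8, 10]

0: 0x26 (blk 4, set 0) → MISS  vc=[]
1: 0x45 (blk 8, set 0) → MISS  vc=[4]
2: 0x50 (blk 10, set 0) → MISS  vc=[4, 8]
3: 0x23 (blk 4, set 0) → VC-HIT  vc=[10, 8]
4: 0x32 (blk 6, set 0) → MISS  vc=[10, 8, 4]
5: 0x50 (blk 10, set 0) → VC-HIT  vc=[6, 8, 4]
6: 0x27 (blk 4, set 0) → VC-HIT  vc=[6, 8, 10]
7: 0x34 (blk 6, set 0) → VC-HIT  vc=[4, 8, 10]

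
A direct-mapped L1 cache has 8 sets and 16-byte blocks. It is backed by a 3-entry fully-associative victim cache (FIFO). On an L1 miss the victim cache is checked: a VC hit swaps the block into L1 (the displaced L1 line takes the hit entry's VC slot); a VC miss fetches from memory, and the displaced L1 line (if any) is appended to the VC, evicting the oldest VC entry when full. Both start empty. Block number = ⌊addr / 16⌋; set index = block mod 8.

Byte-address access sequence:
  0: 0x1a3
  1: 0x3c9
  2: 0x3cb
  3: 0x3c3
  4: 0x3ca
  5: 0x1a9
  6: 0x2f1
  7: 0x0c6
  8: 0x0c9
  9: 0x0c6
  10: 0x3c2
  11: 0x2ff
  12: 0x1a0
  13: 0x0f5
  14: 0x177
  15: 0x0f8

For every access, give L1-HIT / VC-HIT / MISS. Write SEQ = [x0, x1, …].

SEQ = [MISS, MISS, L1-HIT, L1-HIT, L1-HIT, L1-HIT, MISS, MISS, L1-HIT, L1-HIT, VC-HIT, L1-HIT, L1-HIT, MISS, MISS, VC-HIT]

0: 0x1a3 (blk 26, set 2) → MISS  vc=[]
1: 0x3c9 (blk 60, set 4) → MISS  vc=[]
2: 0x3cb (blk 60, set 4) → L1-HIT  vc=[]
3: 0x3c3 (blk 60, set 4) → L1-HIT  vc=[]
4: 0x3ca (blk 60, set 4) → L1-HIT  vc=[]
5: 0x1a9 (blk 26, set 2) → L1-HIT  vc=[]
6: 0x2f1 (blk 47, set 7) → MISS  vc=[]
7: 0xc6 (blk 12, set 4) → MISS  vc=[60]
8: 0xc9 (blk 12, set 4) → L1-HIT  vc=[60]
9: 0xc6 (blk 12, set 4) → L1-HIT  vc=[60]
10: 0x3c2 (blk 60, set 4) → VC-HIT  vc=[12]
11: 0x2ff (blk 47, set 7) → L1-HIT  vc=[12]
12: 0x1a0 (blk 26, set 2) → L1-HIT  vc=[12]
13: 0xf5 (blk 15, set 7) → MISS  vc=[12, 47]
14: 0x177 (blk 23, set 7) → MISS  vc=[12, 47, 15]
15: 0xf8 (blk 15, set 7) → VC-HIT  vc=[12, 47, 23]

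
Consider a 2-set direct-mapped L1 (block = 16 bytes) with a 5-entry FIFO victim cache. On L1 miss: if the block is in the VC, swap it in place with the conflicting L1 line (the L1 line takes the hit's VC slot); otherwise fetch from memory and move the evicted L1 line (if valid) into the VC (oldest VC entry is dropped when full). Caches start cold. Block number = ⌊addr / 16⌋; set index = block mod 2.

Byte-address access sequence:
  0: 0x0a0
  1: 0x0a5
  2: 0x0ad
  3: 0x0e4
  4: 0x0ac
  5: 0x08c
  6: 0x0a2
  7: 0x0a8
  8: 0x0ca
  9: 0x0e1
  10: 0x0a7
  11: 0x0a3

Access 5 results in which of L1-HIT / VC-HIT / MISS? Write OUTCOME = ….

  [0] addr=0xa0 blk=10 s=0: MISS | VC []
  [1] addr=0xa5 blk=10 s=0: L1-HIT | VC []
  [2] addr=0xad blk=10 s=0: L1-HIT | VC []
  [3] addr=0xe4 blk=14 s=0: MISS | VC [10]
  [4] addr=0xac blk=10 s=0: VC-HIT | VC [14]
  [5] addr=0x8c blk=8 s=0: MISS | VC [14, 10]
  [6] addr=0xa2 blk=10 s=0: VC-HIT | VC [14, 8]
  [7] addr=0xa8 blk=10 s=0: L1-HIT | VC [14, 8]
  [8] addr=0xca blk=12 s=0: MISS | VC [14, 8, 10]
  [9] addr=0xe1 blk=14 s=0: VC-HIT | VC [12, 8, 10]
  [10] addr=0xa7 blk=10 s=0: VC-HIT | VC [12, 8, 14]
  [11] addr=0xa3 blk=10 s=0: L1-HIT | VC [12, 8, 14]

OUTCOME = MISS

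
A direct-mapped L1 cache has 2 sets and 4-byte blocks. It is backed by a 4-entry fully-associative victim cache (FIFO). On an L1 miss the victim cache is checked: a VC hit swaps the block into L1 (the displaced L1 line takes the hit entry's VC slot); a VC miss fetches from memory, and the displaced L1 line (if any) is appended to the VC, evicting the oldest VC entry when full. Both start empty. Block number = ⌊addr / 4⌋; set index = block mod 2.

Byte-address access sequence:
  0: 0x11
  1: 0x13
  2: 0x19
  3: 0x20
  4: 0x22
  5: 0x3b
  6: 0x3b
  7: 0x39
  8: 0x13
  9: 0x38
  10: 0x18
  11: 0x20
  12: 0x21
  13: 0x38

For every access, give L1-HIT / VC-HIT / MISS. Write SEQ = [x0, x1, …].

  [0] addr=0x11 blk=4 s=0: MISS | VC []
  [1] addr=0x13 blk=4 s=0: L1-HIT | VC []
  [2] addr=0x19 blk=6 s=0: MISS | VC [4]
  [3] addr=0x20 blk=8 s=0: MISS | VC [4, 6]
  [4] addr=0x22 blk=8 s=0: L1-HIT | VC [4, 6]
  [5] addr=0x3b blk=14 s=0: MISS | VC [4, 6, 8]
  [6] addr=0x3b blk=14 s=0: L1-HIT | VC [4, 6, 8]
  [7] addr=0x39 blk=14 s=0: L1-HIT | VC [4, 6, 8]
  [8] addr=0x13 blk=4 s=0: VC-HIT | VC [14, 6, 8]
  [9] addr=0x38 blk=14 s=0: VC-HIT | VC [4, 6, 8]
  [10] addr=0x18 blk=6 s=0: VC-HIT | VC [4, 14, 8]
  [11] addr=0x20 blk=8 s=0: VC-HIT | VC [4, 14, 6]
  [12] addr=0x21 blk=8 s=0: L1-HIT | VC [4, 14, 6]
  [13] addr=0x38 blk=14 s=0: VC-HIT | VC [4, 8, 6]

SEQ = [MISS, L1-HIT, MISS, MISS, L1-HIT, MISS, L1-HIT, L1-HIT, VC-HIT, VC-HIT, VC-HIT, VC-HIT, L1-HIT, VC-HIT]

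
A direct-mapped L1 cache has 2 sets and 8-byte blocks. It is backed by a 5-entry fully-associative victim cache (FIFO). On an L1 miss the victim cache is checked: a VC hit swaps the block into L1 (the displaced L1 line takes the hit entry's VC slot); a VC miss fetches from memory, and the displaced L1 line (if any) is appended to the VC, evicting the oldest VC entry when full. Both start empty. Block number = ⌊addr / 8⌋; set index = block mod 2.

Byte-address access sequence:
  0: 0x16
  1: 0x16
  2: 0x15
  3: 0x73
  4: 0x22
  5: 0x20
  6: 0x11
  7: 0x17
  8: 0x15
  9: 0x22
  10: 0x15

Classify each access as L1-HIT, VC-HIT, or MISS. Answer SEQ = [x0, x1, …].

SEQ = [MISS, L1-HIT, L1-HIT, MISS, MISS, L1-HIT, VC-HIT, L1-HIT, L1-HIT, VC-HIT, VC-HIT]

#0 0x16→b2/s0 MISS; vc=[]
#1 0x16→b2/s0 L1-HIT; vc=[]
#2 0x15→b2/s0 L1-HIT; vc=[]
#3 0x73→b14/s0 MISS; vc=[2]
#4 0x22→b4/s0 MISS; vc=[2,14]
#5 0x20→b4/s0 L1-HIT; vc=[2,14]
#6 0x11→b2/s0 VC-HIT; vc=[4,14]
#7 0x17→b2/s0 L1-HIT; vc=[4,14]
#8 0x15→b2/s0 L1-HIT; vc=[4,14]
#9 0x22→b4/s0 VC-HIT; vc=[2,14]
#10 0x15→b2/s0 VC-HIT; vc=[4,14]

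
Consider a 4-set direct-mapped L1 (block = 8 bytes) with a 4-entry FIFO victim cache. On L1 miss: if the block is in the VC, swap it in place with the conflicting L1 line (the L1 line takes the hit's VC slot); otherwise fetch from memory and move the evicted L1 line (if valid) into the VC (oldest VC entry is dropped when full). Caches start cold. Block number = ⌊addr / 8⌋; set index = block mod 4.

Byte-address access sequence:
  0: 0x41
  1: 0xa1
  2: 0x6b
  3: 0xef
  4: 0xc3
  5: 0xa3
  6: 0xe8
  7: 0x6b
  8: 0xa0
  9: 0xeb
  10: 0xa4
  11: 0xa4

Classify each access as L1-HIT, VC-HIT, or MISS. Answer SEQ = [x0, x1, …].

0: 0x41 (blk 8, set 0) → MISS  vc=[]
1: 0xa1 (blk 20, set 0) → MISS  vc=[8]
2: 0x6b (blk 13, set 1) → MISS  vc=[8]
3: 0xef (blk 29, set 1) → MISS  vc=[8, 13]
4: 0xc3 (blk 24, set 0) → MISS  vc=[8, 13, 20]
5: 0xa3 (blk 20, set 0) → VC-HIT  vc=[8, 13, 24]
6: 0xe8 (blk 29, set 1) → L1-HIT  vc=[8, 13, 24]
7: 0x6b (blk 13, set 1) → VC-HIT  vc=[8, 29, 24]
8: 0xa0 (blk 20, set 0) → L1-HIT  vc=[8, 29, 24]
9: 0xeb (blk 29, set 1) → VC-HIT  vc=[8, 13, 24]
10: 0xa4 (blk 20, set 0) → L1-HIT  vc=[8, 13, 24]
11: 0xa4 (blk 20, set 0) → L1-HIT  vc=[8, 13, 24]

SEQ = [MISS, MISS, MISS, MISS, MISS, VC-HIT, L1-HIT, VC-HIT, L1-HIT, VC-HIT, L1-HIT, L1-HIT]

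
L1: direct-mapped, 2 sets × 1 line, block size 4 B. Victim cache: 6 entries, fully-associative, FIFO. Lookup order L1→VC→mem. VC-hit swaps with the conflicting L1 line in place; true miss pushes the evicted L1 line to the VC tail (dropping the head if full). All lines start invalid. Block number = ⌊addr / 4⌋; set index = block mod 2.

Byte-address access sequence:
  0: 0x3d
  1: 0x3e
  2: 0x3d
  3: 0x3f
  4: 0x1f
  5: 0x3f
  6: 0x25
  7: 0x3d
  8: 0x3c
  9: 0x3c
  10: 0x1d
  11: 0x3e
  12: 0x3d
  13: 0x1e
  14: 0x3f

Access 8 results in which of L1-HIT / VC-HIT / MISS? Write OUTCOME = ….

0: 0x3d (blk 15, set 1) → MISS  vc=[]
1: 0x3e (blk 15, set 1) → L1-HIT  vc=[]
2: 0x3d (blk 15, set 1) → L1-HIT  vc=[]
3: 0x3f (blk 15, set 1) → L1-HIT  vc=[]
4: 0x1f (blk 7, set 1) → MISS  vc=[15]
5: 0x3f (blk 15, set 1) → VC-HIT  vc=[7]
6: 0x25 (blk 9, set 1) → MISS  vc=[7, 15]
7: 0x3d (blk 15, set 1) → VC-HIT  vc=[7, 9]
8: 0x3c (blk 15, set 1) → L1-HIT  vc=[7, 9]
9: 0x3c (blk 15, set 1) → L1-HIT  vc=[7, 9]
10: 0x1d (blk 7, set 1) → VC-HIT  vc=[15, 9]
11: 0x3e (blk 15, set 1) → VC-HIT  vc=[7, 9]
12: 0x3d (blk 15, set 1) → L1-HIT  vc=[7, 9]
13: 0x1e (blk 7, set 1) → VC-HIT  vc=[15, 9]
14: 0x3f (blk 15, set 1) → VC-HIT  vc=[7, 9]

OUTCOME = L1-HIT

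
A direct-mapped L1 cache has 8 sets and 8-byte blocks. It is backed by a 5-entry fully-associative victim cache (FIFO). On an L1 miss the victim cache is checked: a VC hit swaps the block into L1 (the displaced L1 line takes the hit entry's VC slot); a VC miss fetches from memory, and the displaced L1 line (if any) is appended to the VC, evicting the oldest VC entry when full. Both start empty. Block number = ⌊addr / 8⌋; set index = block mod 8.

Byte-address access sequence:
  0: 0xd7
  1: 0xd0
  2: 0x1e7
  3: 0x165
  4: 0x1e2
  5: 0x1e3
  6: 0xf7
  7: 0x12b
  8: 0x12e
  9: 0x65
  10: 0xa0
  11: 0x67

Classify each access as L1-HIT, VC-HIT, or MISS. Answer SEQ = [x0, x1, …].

#0 0xd7→b26/s2 MISS; vc=[]
#1 0xd0→b26/s2 L1-HIT; vc=[]
#2 0x1e7→b60/s4 MISS; vc=[]
#3 0x165→b44/s4 MISS; vc=[60]
#4 0x1e2→b60/s4 VC-HIT; vc=[44]
#5 0x1e3→b60/s4 L1-HIT; vc=[44]
#6 0xf7→b30/s6 MISS; vc=[44]
#7 0x12b→b37/s5 MISS; vc=[44]
#8 0x12e→b37/s5 L1-HIT; vc=[44]
#9 0x65→b12/s4 MISS; vc=[44,60]
#10 0xa0→b20/s4 MISS; vc=[44,60,12]
#11 0x67→b12/s4 VC-HIT; vc=[44,60,20]

SEQ = [MISS, L1-HIT, MISS, MISS, VC-HIT, L1-HIT, MISS, MISS, L1-HIT, MISS, MISS, VC-HIT]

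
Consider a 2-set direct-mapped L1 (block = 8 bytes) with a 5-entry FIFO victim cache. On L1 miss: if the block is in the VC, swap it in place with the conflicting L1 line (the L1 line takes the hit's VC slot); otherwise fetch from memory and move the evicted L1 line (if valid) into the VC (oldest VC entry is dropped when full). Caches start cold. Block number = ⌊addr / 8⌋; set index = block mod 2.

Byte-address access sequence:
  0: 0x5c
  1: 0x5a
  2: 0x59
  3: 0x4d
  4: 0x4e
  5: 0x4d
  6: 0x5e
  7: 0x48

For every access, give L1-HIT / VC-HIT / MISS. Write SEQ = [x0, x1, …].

SEQ = [MISS, L1-HIT, L1-HIT, MISS, L1-HIT, L1-HIT, VC-HIT, VC-HIT]

  [0] addr=0x5c blk=11 s=1: MISS | VC []
  [1] addr=0x5a blk=11 s=1: L1-HIT | VC []
  [2] addr=0x59 blk=11 s=1: L1-HIT | VC []
  [3] addr=0x4d blk=9 s=1: MISS | VC [11]
  [4] addr=0x4e blk=9 s=1: L1-HIT | VC [11]
  [5] addr=0x4d blk=9 s=1: L1-HIT | VC [11]
  [6] addr=0x5e blk=11 s=1: VC-HIT | VC [9]
  [7] addr=0x48 blk=9 s=1: VC-HIT | VC [11]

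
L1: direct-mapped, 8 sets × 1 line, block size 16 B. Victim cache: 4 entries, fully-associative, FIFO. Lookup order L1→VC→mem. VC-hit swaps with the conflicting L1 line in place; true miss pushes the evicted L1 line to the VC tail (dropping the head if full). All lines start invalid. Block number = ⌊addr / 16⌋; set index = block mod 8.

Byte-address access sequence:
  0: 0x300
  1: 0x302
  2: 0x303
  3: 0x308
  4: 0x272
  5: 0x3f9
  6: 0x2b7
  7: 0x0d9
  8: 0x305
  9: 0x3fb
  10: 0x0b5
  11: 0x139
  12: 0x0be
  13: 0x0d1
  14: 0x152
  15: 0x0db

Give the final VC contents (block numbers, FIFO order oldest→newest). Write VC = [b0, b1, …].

VC = [39, 43, 19, 21]

#0 0x300→b48/s0 MISS; vc=[]
#1 0x302→b48/s0 L1-HIT; vc=[]
#2 0x303→b48/s0 L1-HIT; vc=[]
#3 0x308→b48/s0 L1-HIT; vc=[]
#4 0x272→b39/s7 MISS; vc=[]
#5 0x3f9→b63/s7 MISS; vc=[39]
#6 0x2b7→b43/s3 MISS; vc=[39]
#7 0xd9→b13/s5 MISS; vc=[39]
#8 0x305→b48/s0 L1-HIT; vc=[39]
#9 0x3fb→b63/s7 L1-HIT; vc=[39]
#10 0xb5→b11/s3 MISS; vc=[39,43]
#11 0x139→b19/s3 MISS; vc=[39,43,11]
#12 0xbe→b11/s3 VC-HIT; vc=[39,43,19]
#13 0xd1→b13/s5 L1-HIT; vc=[39,43,19]
#14 0x152→b21/s5 MISS; vc=[39,43,19,13]
#15 0xdb→b13/s5 VC-HIT; vc=[39,43,19,21]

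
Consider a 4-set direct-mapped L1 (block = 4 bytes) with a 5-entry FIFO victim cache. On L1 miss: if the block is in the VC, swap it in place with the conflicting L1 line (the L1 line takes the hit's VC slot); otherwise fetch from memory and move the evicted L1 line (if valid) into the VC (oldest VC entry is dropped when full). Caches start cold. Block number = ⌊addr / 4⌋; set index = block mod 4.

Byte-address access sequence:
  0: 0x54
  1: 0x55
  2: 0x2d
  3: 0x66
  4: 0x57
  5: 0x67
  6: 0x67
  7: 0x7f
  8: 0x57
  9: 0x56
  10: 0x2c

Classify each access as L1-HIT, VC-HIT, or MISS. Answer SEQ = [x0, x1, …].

0: 0x54 (blk 21, set 1) → MISS  vc=[]
1: 0x55 (blk 21, set 1) → L1-HIT  vc=[]
2: 0x2d (blk 11, set 3) → MISS  vc=[]
3: 0x66 (blk 25, set 1) → MISS  vc=[21]
4: 0x57 (blk 21, set 1) → VC-HIT  vc=[25]
5: 0x67 (blk 25, set 1) → VC-HIT  vc=[21]
6: 0x67 (blk 25, set 1) → L1-HIT  vc=[21]
7: 0x7f (blk 31, set 3) → MISS  vc=[21, 11]
8: 0x57 (blk 21, set 1) → VC-HIT  vc=[25, 11]
9: 0x56 (blk 21, set 1) → L1-HIT  vc=[25, 11]
10: 0x2c (blk 11, set 3) → VC-HIT  vc=[25, 31]

SEQ = [MISS, L1-HIT, MISS, MISS, VC-HIT, VC-HIT, L1-HIT, MISS, VC-HIT, L1-HIT, VC-HIT]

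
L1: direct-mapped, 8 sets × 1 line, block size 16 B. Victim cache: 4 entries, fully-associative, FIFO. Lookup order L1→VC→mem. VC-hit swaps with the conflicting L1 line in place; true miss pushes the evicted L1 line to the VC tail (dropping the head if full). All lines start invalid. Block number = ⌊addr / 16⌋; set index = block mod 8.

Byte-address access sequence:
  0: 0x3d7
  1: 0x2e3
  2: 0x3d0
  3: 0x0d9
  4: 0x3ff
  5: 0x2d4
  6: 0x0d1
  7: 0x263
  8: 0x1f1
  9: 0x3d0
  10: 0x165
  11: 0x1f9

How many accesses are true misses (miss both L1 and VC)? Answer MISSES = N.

MISSES = 8

0: 0x3d7 (blk 61, set 5) → MISS  vc=[]
1: 0x2e3 (blk 46, set 6) → MISS  vc=[]
2: 0x3d0 (blk 61, set 5) → L1-HIT  vc=[]
3: 0xd9 (blk 13, set 5) → MISS  vc=[61]
4: 0x3ff (blk 63, set 7) → MISS  vc=[61]
5: 0x2d4 (blk 45, set 5) → MISS  vc=[61, 13]
6: 0xd1 (blk 13, set 5) → VC-HIT  vc=[61, 45]
7: 0x263 (blk 38, set 6) → MISS  vc=[61, 45, 46]
8: 0x1f1 (blk 31, set 7) → MISS  vc=[61, 45, 46, 63]
9: 0x3d0 (blk 61, set 5) → VC-HIT  vc=[13, 45, 46, 63]
10: 0x165 (blk 22, set 6) → MISS  vc=[45, 46, 63, 38]
11: 0x1f9 (blk 31, set 7) → L1-HIT  vc=[45, 46, 63, 38]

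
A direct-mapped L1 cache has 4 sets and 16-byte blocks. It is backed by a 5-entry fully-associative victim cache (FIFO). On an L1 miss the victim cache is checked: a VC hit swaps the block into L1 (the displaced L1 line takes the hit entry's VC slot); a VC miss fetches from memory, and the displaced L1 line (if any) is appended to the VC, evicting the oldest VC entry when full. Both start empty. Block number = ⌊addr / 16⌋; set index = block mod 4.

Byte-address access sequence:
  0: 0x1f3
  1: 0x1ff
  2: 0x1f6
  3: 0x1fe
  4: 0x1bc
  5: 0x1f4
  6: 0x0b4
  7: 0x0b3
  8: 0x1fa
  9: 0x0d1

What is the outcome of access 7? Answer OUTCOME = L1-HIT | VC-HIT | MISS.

#0 0x1f3→b31/s3 MISS; vc=[]
#1 0x1ff→b31/s3 L1-HIT; vc=[]
#2 0x1f6→b31/s3 L1-HIT; vc=[]
#3 0x1fe→b31/s3 L1-HIT; vc=[]
#4 0x1bc→b27/s3 MISS; vc=[31]
#5 0x1f4→b31/s3 VC-HIT; vc=[27]
#6 0xb4→b11/s3 MISS; vc=[27,31]
#7 0xb3→b11/s3 L1-HIT; vc=[27,31]
#8 0x1fa→b31/s3 VC-HIT; vc=[27,11]
#9 0xd1→b13/s1 MISS; vc=[27,11]

OUTCOME = L1-HIT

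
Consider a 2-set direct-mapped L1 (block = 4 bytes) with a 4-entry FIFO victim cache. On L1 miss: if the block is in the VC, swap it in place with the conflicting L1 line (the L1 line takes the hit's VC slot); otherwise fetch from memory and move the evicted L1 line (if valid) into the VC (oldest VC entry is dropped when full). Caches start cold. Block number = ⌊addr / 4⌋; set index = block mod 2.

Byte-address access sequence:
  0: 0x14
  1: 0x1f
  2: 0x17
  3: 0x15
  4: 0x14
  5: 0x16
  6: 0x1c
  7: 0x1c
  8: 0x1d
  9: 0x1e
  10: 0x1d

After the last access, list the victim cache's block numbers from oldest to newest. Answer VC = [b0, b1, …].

VC = [5]

#0 0x14→b5/s1 MISS; vc=[]
#1 0x1f→b7/s1 MISS; vc=[5]
#2 0x17→b5/s1 VC-HIT; vc=[7]
#3 0x15→b5/s1 L1-HIT; vc=[7]
#4 0x14→b5/s1 L1-HIT; vc=[7]
#5 0x16→b5/s1 L1-HIT; vc=[7]
#6 0x1c→b7/s1 VC-HIT; vc=[5]
#7 0x1c→b7/s1 L1-HIT; vc=[5]
#8 0x1d→b7/s1 L1-HIT; vc=[5]
#9 0x1e→b7/s1 L1-HIT; vc=[5]
#10 0x1d→b7/s1 L1-HIT; vc=[5]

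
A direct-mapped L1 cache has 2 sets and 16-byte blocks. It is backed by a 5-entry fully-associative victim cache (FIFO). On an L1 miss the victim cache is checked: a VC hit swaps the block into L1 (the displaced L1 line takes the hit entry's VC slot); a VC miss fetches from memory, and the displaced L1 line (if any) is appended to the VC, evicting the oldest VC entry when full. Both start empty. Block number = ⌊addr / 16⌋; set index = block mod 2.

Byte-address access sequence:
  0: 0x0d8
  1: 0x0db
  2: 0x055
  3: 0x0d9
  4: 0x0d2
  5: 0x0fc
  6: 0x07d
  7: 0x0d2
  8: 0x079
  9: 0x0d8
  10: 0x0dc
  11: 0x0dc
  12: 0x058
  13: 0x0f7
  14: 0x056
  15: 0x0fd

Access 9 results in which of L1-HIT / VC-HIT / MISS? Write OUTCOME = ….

OUTCOME = VC-HIT

#0 0xd8→b13/s1 MISS; vc=[]
#1 0xdb→b13/s1 L1-HIT; vc=[]
#2 0x55→b5/s1 MISS; vc=[13]
#3 0xd9→b13/s1 VC-HIT; vc=[5]
#4 0xd2→b13/s1 L1-HIT; vc=[5]
#5 0xfc→b15/s1 MISS; vc=[5,13]
#6 0x7d→b7/s1 MISS; vc=[5,13,15]
#7 0xd2→b13/s1 VC-HIT; vc=[5,7,15]
#8 0x79→b7/s1 VC-HIT; vc=[5,13,15]
#9 0xd8→b13/s1 VC-HIT; vc=[5,7,15]
#10 0xdc→b13/s1 L1-HIT; vc=[5,7,15]
#11 0xdc→b13/s1 L1-HIT; vc=[5,7,15]
#12 0x58→b5/s1 VC-HIT; vc=[13,7,15]
#13 0xf7→b15/s1 VC-HIT; vc=[13,7,5]
#14 0x56→b5/s1 VC-HIT; vc=[13,7,15]
#15 0xfd→b15/s1 VC-HIT; vc=[13,7,5]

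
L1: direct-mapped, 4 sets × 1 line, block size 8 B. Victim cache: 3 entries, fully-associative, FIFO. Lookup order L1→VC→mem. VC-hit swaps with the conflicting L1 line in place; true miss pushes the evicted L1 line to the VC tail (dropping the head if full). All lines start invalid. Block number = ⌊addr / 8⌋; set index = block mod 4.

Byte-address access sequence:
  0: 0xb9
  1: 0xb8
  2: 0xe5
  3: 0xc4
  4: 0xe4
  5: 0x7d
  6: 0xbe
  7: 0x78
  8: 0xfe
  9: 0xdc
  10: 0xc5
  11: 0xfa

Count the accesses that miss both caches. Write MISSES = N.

  [0] addr=0xb9 blk=23 s=3: MISS | VC []
  [1] addr=0xb8 blk=23 s=3: L1-HIT | VC []
  [2] addr=0xe5 blk=28 s=0: MISS | VC []
  [3] addr=0xc4 blk=24 s=0: MISS | VC [28]
  [4] addr=0xe4 blk=28 s=0: VC-HIT | VC [24]
  [5] addr=0x7d blk=15 s=3: MISS | VC [24, 23]
  [6] addr=0xbe blk=23 s=3: VC-HIT | VC [24, 15]
  [7] addr=0x78 blk=15 s=3: VC-HIT | VC [24, 23]
  [8] addr=0xfe blk=31 s=3: MISS | VC [24, 23, 15]
  [9] addr=0xdc blk=27 s=3: MISS | VC [23, 15, 31]
  [10] addr=0xc5 blk=24 s=0: MISS | VC [15, 31, 28]
  [11] addr=0xfa blk=31 s=3: VC-HIT | VC [15, 27, 28]

MISSES = 7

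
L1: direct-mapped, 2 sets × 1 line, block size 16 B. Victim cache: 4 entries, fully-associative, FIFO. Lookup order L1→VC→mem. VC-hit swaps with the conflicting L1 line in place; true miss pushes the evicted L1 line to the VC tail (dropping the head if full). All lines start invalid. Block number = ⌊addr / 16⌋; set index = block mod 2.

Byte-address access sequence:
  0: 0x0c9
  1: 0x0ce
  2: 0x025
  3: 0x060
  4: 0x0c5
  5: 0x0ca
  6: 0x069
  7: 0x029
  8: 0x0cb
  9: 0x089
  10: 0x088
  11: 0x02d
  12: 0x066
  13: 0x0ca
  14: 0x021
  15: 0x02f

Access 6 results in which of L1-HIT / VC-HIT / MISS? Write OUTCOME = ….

#0 0xc9→b12/s0 MISS; vc=[]
#1 0xce→b12/s0 L1-HIT; vc=[]
#2 0x25→b2/s0 MISS; vc=[12]
#3 0x60→b6/s0 MISS; vc=[12,2]
#4 0xc5→b12/s0 VC-HIT; vc=[6,2]
#5 0xca→b12/s0 L1-HIT; vc=[6,2]
#6 0x69→b6/s0 VC-HIT; vc=[12,2]
#7 0x29→b2/s0 VC-HIT; vc=[12,6]
#8 0xcb→b12/s0 VC-HIT; vc=[2,6]
#9 0x89→b8/s0 MISS; vc=[2,6,12]
#10 0x88→b8/s0 L1-HIT; vc=[2,6,12]
#11 0x2d→b2/s0 VC-HIT; vc=[8,6,12]
#12 0x66→b6/s0 VC-HIT; vc=[8,2,12]
#13 0xca→b12/s0 VC-HIT; vc=[8,2,6]
#14 0x21→b2/s0 VC-HIT; vc=[8,12,6]
#15 0x2f→b2/s0 L1-HIT; vc=[8,12,6]

OUTCOME = VC-HIT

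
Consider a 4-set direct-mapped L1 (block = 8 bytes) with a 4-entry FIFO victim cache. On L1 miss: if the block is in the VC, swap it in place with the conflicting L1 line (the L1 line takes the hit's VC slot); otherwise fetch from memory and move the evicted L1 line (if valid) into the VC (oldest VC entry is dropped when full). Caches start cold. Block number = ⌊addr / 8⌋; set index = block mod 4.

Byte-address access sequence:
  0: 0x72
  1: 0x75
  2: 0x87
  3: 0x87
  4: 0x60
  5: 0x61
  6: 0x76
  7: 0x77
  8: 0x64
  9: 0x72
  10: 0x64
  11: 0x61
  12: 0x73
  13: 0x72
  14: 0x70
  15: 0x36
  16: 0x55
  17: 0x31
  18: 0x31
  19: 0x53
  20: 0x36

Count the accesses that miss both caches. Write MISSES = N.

MISSES = 5

#0 0x72→b14/s2 MISS; vc=[]
#1 0x75→b14/s2 L1-HIT; vc=[]
#2 0x87→b16/s0 MISS; vc=[]
#3 0x87→b16/s0 L1-HIT; vc=[]
#4 0x60→b12/s0 MISS; vc=[16]
#5 0x61→b12/s0 L1-HIT; vc=[16]
#6 0x76→b14/s2 L1-HIT; vc=[16]
#7 0x77→b14/s2 L1-HIT; vc=[16]
#8 0x64→b12/s0 L1-HIT; vc=[16]
#9 0x72→b14/s2 L1-HIT; vc=[16]
#10 0x64→b12/s0 L1-HIT; vc=[16]
#11 0x61→b12/s0 L1-HIT; vc=[16]
#12 0x73→b14/s2 L1-HIT; vc=[16]
#13 0x72→b14/s2 L1-HIT; vc=[16]
#14 0x70→b14/s2 L1-HIT; vc=[16]
#15 0x36→b6/s2 MISS; vc=[16,14]
#16 0x55→b10/s2 MISS; vc=[16,14,6]
#17 0x31→b6/s2 VC-HIT; vc=[16,14,10]
#18 0x31→b6/s2 L1-HIT; vc=[16,14,10]
#19 0x53→b10/s2 VC-HIT; vc=[16,14,6]
#20 0x36→b6/s2 VC-HIT; vc=[16,14,10]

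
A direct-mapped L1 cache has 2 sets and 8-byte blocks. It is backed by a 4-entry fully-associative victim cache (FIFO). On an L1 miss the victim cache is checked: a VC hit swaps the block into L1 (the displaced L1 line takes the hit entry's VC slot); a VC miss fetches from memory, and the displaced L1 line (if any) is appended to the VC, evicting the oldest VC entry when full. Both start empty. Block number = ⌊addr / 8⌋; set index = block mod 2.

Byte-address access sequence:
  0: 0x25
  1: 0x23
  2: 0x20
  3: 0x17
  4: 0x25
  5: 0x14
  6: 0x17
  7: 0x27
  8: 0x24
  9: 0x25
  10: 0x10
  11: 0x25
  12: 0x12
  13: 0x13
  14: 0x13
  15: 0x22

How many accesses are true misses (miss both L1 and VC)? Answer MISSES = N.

MISSES = 2

0: 0x25 (blk 4, set 0) → MISS  vc=[]
1: 0x23 (blk 4, set 0) → L1-HIT  vc=[]
2: 0x20 (blk 4, set 0) → L1-HIT  vc=[]
3: 0x17 (blk 2, set 0) → MISS  vc=[4]
4: 0x25 (blk 4, set 0) → VC-HIT  vc=[2]
5: 0x14 (blk 2, set 0) → VC-HIT  vc=[4]
6: 0x17 (blk 2, set 0) → L1-HIT  vc=[4]
7: 0x27 (blk 4, set 0) → VC-HIT  vc=[2]
8: 0x24 (blk 4, set 0) → L1-HIT  vc=[2]
9: 0x25 (blk 4, set 0) → L1-HIT  vc=[2]
10: 0x10 (blk 2, set 0) → VC-HIT  vc=[4]
11: 0x25 (blk 4, set 0) → VC-HIT  vc=[2]
12: 0x12 (blk 2, set 0) → VC-HIT  vc=[4]
13: 0x13 (blk 2, set 0) → L1-HIT  vc=[4]
14: 0x13 (blk 2, set 0) → L1-HIT  vc=[4]
15: 0x22 (blk 4, set 0) → VC-HIT  vc=[2]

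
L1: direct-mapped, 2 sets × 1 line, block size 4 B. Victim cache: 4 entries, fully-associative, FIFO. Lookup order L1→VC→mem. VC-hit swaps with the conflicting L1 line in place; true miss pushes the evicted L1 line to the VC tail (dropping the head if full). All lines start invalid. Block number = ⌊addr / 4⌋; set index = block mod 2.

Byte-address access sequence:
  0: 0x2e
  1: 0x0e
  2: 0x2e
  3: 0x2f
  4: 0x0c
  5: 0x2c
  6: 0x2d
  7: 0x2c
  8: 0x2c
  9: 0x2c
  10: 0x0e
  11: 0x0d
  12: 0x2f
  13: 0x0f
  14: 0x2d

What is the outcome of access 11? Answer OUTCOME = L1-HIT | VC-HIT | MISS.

OUTCOME = L1-HIT

0: 0x2e (blk 11, set 1) → MISS  vc=[]
1: 0xe (blk 3, set 1) → MISS  vc=[11]
2: 0x2e (blk 11, set 1) → VC-HIT  vc=[3]
3: 0x2f (blk 11, set 1) → L1-HIT  vc=[3]
4: 0xc (blk 3, set 1) → VC-HIT  vc=[11]
5: 0x2c (blk 11, set 1) → VC-HIT  vc=[3]
6: 0x2d (blk 11, set 1) → L1-HIT  vc=[3]
7: 0x2c (blk 11, set 1) → L1-HIT  vc=[3]
8: 0x2c (blk 11, set 1) → L1-HIT  vc=[3]
9: 0x2c (blk 11, set 1) → L1-HIT  vc=[3]
10: 0xe (blk 3, set 1) → VC-HIT  vc=[11]
11: 0xd (blk 3, set 1) → L1-HIT  vc=[11]
12: 0x2f (blk 11, set 1) → VC-HIT  vc=[3]
13: 0xf (blk 3, set 1) → VC-HIT  vc=[11]
14: 0x2d (blk 11, set 1) → VC-HIT  vc=[3]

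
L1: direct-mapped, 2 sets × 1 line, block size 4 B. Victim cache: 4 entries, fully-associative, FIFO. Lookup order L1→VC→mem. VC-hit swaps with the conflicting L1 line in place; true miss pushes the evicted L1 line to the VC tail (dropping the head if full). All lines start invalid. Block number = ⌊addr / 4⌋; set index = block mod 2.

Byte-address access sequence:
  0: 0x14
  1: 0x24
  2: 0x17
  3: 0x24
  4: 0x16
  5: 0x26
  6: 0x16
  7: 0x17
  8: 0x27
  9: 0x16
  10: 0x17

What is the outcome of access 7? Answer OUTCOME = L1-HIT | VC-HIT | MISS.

0: 0x14 (blk 5, set 1) → MISS  vc=[]
1: 0x24 (blk 9, set 1) → MISS  vc=[5]
2: 0x17 (blk 5, set 1) → VC-HIT  vc=[9]
3: 0x24 (blk 9, set 1) → VC-HIT  vc=[5]
4: 0x16 (blk 5, set 1) → VC-HIT  vc=[9]
5: 0x26 (blk 9, set 1) → VC-HIT  vc=[5]
6: 0x16 (blk 5, set 1) → VC-HIT  vc=[9]
7: 0x17 (blk 5, set 1) → L1-HIT  vc=[9]
8: 0x27 (blk 9, set 1) → VC-HIT  vc=[5]
9: 0x16 (blk 5, set 1) → VC-HIT  vc=[9]
10: 0x17 (blk 5, set 1) → L1-HIT  vc=[9]

OUTCOME = L1-HIT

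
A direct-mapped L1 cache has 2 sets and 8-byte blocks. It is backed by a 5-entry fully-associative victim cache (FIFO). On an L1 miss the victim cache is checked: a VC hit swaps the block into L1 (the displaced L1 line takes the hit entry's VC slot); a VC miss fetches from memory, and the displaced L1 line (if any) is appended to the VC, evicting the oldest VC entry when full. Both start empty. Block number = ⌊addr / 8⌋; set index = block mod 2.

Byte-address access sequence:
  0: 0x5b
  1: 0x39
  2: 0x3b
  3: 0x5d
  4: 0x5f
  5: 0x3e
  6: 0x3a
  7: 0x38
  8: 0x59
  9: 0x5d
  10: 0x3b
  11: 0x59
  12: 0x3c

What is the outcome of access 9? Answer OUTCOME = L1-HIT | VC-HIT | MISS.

OUTCOME = L1-HIT

#0 0x5b→b11/s1 MISS; vc=[]
#1 0x39→b7/s1 MISS; vc=[11]
#2 0x3b→b7/s1 L1-HIT; vc=[11]
#3 0x5d→b11/s1 VC-HIT; vc=[7]
#4 0x5f→b11/s1 L1-HIT; vc=[7]
#5 0x3e→b7/s1 VC-HIT; vc=[11]
#6 0x3a→b7/s1 L1-HIT; vc=[11]
#7 0x38→b7/s1 L1-HIT; vc=[11]
#8 0x59→b11/s1 VC-HIT; vc=[7]
#9 0x5d→b11/s1 L1-HIT; vc=[7]
#10 0x3b→b7/s1 VC-HIT; vc=[11]
#11 0x59→b11/s1 VC-HIT; vc=[7]
#12 0x3c→b7/s1 VC-HIT; vc=[11]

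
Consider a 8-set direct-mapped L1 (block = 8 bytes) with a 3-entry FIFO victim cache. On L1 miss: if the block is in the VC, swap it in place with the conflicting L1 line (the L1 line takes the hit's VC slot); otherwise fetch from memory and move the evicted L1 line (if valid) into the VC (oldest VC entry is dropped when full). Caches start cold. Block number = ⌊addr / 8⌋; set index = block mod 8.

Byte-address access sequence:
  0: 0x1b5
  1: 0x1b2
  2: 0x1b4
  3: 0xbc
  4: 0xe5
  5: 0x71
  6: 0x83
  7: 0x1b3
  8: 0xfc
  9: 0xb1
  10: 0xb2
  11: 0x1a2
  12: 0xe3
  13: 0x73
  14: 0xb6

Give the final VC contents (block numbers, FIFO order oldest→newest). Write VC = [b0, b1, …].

0: 0x1b5 (blk 54, set 6) → MISS  vc=[]
1: 0x1b2 (blk 54, set 6) → L1-HIT  vc=[]
2: 0x1b4 (blk 54, set 6) → L1-HIT  vc=[]
3: 0xbc (blk 23, set 7) → MISS  vc=[]
4: 0xe5 (blk 28, set 4) → MISS  vc=[]
5: 0x71 (blk 14, set 6) → MISS  vc=[54]
6: 0x83 (blk 16, set 0) → MISS  vc=[54]
7: 0x1b3 (blk 54, set 6) → VC-HIT  vc=[14]
8: 0xfc (blk 31, set 7) → MISS  vc=[14, 23]
9: 0xb1 (blk 22, set 6) → MISS  vc=[14, 23, 54]
10: 0xb2 (blk 22, set 6) → L1-HIT  vc=[14, 23, 54]
11: 0x1a2 (blk 52, set 4) → MISS  vc=[23, 54, 28]
12: 0xe3 (blk 28, set 4) → VC-HIT  vc=[23, 54, 52]
13: 0x73 (blk 14, set 6) → MISS  vc=[54, 52, 22]
14: 0xb6 (blk 22, set 6) → VC-HIT  vc=[54, 52, 14]

VC = [54, 52, 14]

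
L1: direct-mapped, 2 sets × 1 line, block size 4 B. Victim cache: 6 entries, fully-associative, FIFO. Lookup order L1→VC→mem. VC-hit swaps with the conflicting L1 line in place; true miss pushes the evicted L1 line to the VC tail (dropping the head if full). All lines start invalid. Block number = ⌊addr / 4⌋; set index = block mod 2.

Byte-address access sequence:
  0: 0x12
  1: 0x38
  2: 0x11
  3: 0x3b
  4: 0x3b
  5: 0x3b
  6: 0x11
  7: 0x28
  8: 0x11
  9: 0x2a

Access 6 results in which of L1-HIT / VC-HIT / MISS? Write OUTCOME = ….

0: 0x12 (blk 4, set 0) → MISS  vc=[]
1: 0x38 (blk 14, set 0) → MISS  vc=[4]
2: 0x11 (blk 4, set 0) → VC-HIT  vc=[14]
3: 0x3b (blk 14, set 0) → VC-HIT  vc=[4]
4: 0x3b (blk 14, set 0) → L1-HIT  vc=[4]
5: 0x3b (blk 14, set 0) → L1-HIT  vc=[4]
6: 0x11 (blk 4, set 0) → VC-HIT  vc=[14]
7: 0x28 (blk 10, set 0) → MISS  vc=[14, 4]
8: 0x11 (blk 4, set 0) → VC-HIT  vc=[14, 10]
9: 0x2a (blk 10, set 0) → VC-HIT  vc=[14, 4]

OUTCOME = VC-HIT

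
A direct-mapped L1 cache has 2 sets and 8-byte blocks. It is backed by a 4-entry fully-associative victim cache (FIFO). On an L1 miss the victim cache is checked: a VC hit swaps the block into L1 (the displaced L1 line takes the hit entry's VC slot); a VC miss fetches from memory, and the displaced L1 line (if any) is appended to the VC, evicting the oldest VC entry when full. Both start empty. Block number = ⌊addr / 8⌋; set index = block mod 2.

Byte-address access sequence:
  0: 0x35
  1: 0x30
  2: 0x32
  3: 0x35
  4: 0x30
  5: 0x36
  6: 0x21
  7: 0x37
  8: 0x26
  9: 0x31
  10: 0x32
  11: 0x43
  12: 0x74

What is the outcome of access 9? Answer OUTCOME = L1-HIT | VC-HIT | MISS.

0: 0x35 (blk 6, set 0) → MISS  vc=[]
1: 0x30 (blk 6, set 0) → L1-HIT  vc=[]
2: 0x32 (blk 6, set 0) → L1-HIT  vc=[]
3: 0x35 (blk 6, set 0) → L1-HIT  vc=[]
4: 0x30 (blk 6, set 0) → L1-HIT  vc=[]
5: 0x36 (blk 6, set 0) → L1-HIT  vc=[]
6: 0x21 (blk 4, set 0) → MISS  vc=[6]
7: 0x37 (blk 6, set 0) → VC-HIT  vc=[4]
8: 0x26 (blk 4, set 0) → VC-HIT  vc=[6]
9: 0x31 (blk 6, set 0) → VC-HIT  vc=[4]
10: 0x32 (blk 6, set 0) → L1-HIT  vc=[4]
11: 0x43 (blk 8, set 0) → MISS  vc=[4, 6]
12: 0x74 (blk 14, set 0) → MISS  vc=[4, 6, 8]

OUTCOME = VC-HIT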